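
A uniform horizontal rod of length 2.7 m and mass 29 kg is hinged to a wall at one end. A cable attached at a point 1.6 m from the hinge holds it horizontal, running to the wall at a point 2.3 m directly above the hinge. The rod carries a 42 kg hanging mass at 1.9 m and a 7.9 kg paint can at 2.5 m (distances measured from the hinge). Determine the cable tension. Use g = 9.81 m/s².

T ≈ 1040 N

Take moments about the hinge.
Beam weight: 29 × 9.81 = 284.5 N down at 1.35 m → arm 1.35 m, τ = 284.5 × 1.35 = 384.1 N·m clockwise.
Hanging mass: 42 × 9.81 = 412 N down at 1.9 m → arm 1.9 m, τ = 412 × 1.9 = 782.8 N·m clockwise.
Paint can: 7.9 × 9.81 = 77.5 N down at 2.5 m → arm 2.5 m, τ = 77.5 × 2.5 = 193.8 N·m clockwise.
Total clockwise load moment = 1361 N·m.
The cable tension T acts at 1.6 m; only its component perpendicular to the rod, T sinθ, produces torque. sinθ = h/√(h²+d²) = 2.3/√(2.3²+1.6²) = 0.8209.
Setting net torque to zero: T × 1.6 × 0.8209 = 1361 → T = 1361 / 1.313 = 1040 N.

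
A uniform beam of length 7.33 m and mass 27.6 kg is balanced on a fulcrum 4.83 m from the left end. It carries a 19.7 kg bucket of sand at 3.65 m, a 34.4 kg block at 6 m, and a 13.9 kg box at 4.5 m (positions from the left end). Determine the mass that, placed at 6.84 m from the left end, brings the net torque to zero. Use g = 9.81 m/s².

Take moments about the fulcrum (at 4.83 m from the left end).
Beam weight: 27.6 × 9.81 = 270.8 N down at 3.665 m → arm 1.165 m, τ = 270.8 × 1.165 = 315.5 N·m counterclockwise.
Bucket of sand: 19.7 × 9.81 = 193.3 N down at 3.65 m → arm 1.18 m, τ = 193.3 × 1.18 = 228.1 N·m counterclockwise.
Block: 34.4 × 9.81 = 337.5 N down at 6 m → arm 1.17 m, τ = 337.5 × 1.17 = 394.9 N·m clockwise.
Box: 13.9 × 9.81 = 136.4 N down at 4.5 m → arm 0.33 m, τ = 136.4 × 0.33 = 45.01 N·m counterclockwise.
Net moment of known loads = 193.7 N·m counterclockwise.
An unknown mass m at 6.84 m has arm 2.01 m; its moment is m·g·2.01 clockwise.
Balancing moments: m × 9.81 × 2.01 = 193.7, giving m = 193.7 / (9.81 × 2.01) = 9.82 kg.

m ≈ 9.82 kg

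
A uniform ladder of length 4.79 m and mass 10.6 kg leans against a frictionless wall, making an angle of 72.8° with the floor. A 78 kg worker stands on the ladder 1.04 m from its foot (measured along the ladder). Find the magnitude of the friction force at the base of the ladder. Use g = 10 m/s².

Sum moments about the foot of the ladder (the floor normal and friction both act there and drop out).
Ladder weight 10.6×10 = 106 N acts at 2.395 m along the ladder; its horizontal arm is 2.395·cos72.8° = 0.7082 m → τ = 75.07 N·m clockwise.
Worker: 78×10 = 780 N at 1.04 m → arm 0.3075 m → τ = 239.8 N·m clockwise.
Wall normal N acts horizontally at the top; its moment arm is the height L sinθ = 4.79·sin72.8° = 4.576 m, counterclockwise.
For rotational equilibrium, N × 4.576 = 314.9, so N = 68.8 N.
ΣFx = 0: friction at the foot balances the wall's push, so f = N_wall = 68.8 N.

f ≈ 68.8 N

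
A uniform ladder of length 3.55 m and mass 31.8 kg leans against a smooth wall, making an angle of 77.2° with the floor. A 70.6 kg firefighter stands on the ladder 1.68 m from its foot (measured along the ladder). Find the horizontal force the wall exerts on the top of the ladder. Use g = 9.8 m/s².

N_wall ≈ 110 N

Choose the foot of the ladder as the axis so the floor normal and friction both act there and drop out.
Ladder weight 31.8×9.8 = 311.6 N acts at 1.775 m along the ladder; its horizontal arm is 1.775·cos77.2° = 0.3932 m → τ = 122.5 N·m clockwise.
Firefighter: 70.6×9.8 = 691.9 N at 1.68 m → arm 0.3722 m → τ = 257.5 N·m clockwise.
Wall normal N acts horizontally at the top; its moment arm is the height L sinθ = 3.55·sin77.2° = 3.462 m, counterclockwise.
Balancing moments: N × 3.462 = 380, giving N = 110 N.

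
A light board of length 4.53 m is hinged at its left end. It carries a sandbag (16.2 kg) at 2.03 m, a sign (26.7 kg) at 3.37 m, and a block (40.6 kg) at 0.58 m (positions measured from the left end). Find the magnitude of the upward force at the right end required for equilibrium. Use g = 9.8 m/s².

F ≈ 317 N

Taking torques about the left end:
Sandbag: 16.2 × 9.8 = 158.8 N down at 2.03 m → arm 2.03 m, τ = 158.8 × 2.03 = 322.4 N·m clockwise.
Sign: 26.7 × 9.8 = 261.7 N down at 3.37 m → arm 3.37 m, τ = 261.7 × 3.37 = 881.9 N·m clockwise.
Block: 40.6 × 9.8 = 397.9 N down at 0.58 m → arm 0.58 m, τ = 397.9 × 0.58 = 230.8 N·m clockwise.
Net moment of the loads = 1435 N·m clockwise.
The upward force F acts at the right end, arm 4.53 m, giving F × 4.53 counterclockwise.
For rotational equilibrium, F × 4.53 = 1435, so F = 1435 / 4.53 = 317 N.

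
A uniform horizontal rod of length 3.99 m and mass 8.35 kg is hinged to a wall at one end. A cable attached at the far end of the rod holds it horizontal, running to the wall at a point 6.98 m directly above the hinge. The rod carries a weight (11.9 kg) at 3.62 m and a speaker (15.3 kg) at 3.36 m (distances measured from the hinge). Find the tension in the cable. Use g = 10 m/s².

About the hinge:
Beam weight: 8.35 × 10 = 83.5 N down at 1.995 m → arm 1.995 m, τ = 83.5 × 1.995 = 166.6 N·m clockwise.
Weight: 11.9 × 10 = 119 N down at 3.62 m → arm 3.62 m, τ = 119 × 3.62 = 430.8 N·m clockwise.
Speaker: 15.3 × 10 = 153 N down at 3.36 m → arm 3.36 m, τ = 153 × 3.36 = 514.1 N·m clockwise.
Total clockwise load moment = 1112 N·m.
The cable tension T acts at 3.99 m; only its component perpendicular to the rod, T sinθ, produces torque. sinθ = h/√(h²+d²) = 6.98/√(6.98²+3.99²) = 0.8682.
Balancing moments: T × 3.99 × 0.8682 = 1112, giving T = 1112 / 3.464 = 321 N.

T ≈ 321 N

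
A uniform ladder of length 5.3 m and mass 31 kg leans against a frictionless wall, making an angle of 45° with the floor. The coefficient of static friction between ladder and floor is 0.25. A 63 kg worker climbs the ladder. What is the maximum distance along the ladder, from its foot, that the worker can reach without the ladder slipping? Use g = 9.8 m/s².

About the foot of the ladder:
Ladder weight 31×9.8 = 303.8 N acts at 2.65 m along the ladder; its horizontal arm is 2.65·cos45° = 1.874 m → τ = 569.3 N·m clockwise.
Worker weight 63×9.8 = 617.4 N at distance d → arm d·cos45° → τ = 617.4·d·0.7071 clockwise.
Wall normal N at the top has arm L sinθ = 3.748 m counterclockwise, so Στ = 0 gives N·3.748 = 569.3 + 436.6·d.
ΣFy = 0 ⇒ N_floor = 921.2 N, so the maximum friction is μ_s·N_floor = 0.25×921.2 = 230.3 N. ΣFx = 0 ⇒ N_wall = f, so at the slipping point N = 230.3 N.
Substituting: 230.3×3.748 = 569.3 + 436.6·d ⇒ d = (863.2 − 569.3) / 436.6 = 0.673 m.

d ≈ 0.673 m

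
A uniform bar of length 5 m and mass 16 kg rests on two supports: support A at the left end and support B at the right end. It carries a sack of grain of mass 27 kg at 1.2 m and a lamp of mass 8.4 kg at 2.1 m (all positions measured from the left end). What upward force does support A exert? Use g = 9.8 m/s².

Take moments about support B.
Beam weight: 16 × 9.8 = 156.8 N down at 2.5 m → arm 2.5 m, τ = 156.8 × 2.5 = 392 N·m counterclockwise.
Sack of grain: 27 × 9.8 = 264.6 N down at 1.2 m → arm 3.8 m, τ = 264.6 × 3.8 = 1005 N·m counterclockwise.
Lamp: 8.4 × 9.8 = 82.32 N down at 2.1 m → arm 2.9 m, τ = 82.32 × 2.9 = 238.7 N·m counterclockwise.
Net load moment about support B = 1636 N·m counterclockwise.
Reaction R at support A is upward at 0 m, arm 5 m → moment R × 5 clockwise.
Setting net torque to zero: R × 5 = 1636 → R = 327 N.

R_A ≈ 327 N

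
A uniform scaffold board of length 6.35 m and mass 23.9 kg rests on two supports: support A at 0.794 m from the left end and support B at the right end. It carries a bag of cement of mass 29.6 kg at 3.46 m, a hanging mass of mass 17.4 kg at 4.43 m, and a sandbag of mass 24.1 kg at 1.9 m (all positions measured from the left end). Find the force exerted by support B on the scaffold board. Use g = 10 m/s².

About support A:
Beam weight: 23.9 × 10 = 239 N down at 3.175 m → arm 2.381 m, τ = 239 × 2.381 = 569.1 N·m clockwise.
Bag of cement: 29.6 × 10 = 296 N down at 3.46 m → arm 2.666 m, τ = 296 × 2.666 = 789.1 N·m clockwise.
Hanging mass: 17.4 × 10 = 174 N down at 4.43 m → arm 3.636 m, τ = 174 × 3.636 = 632.7 N·m clockwise.
Sandbag: 24.1 × 10 = 241 N down at 1.9 m → arm 1.106 m, τ = 241 × 1.106 = 266.5 N·m clockwise.
Net load moment about support A = 2257 N·m clockwise.
Reaction R at support B is upward at 6.35 m, arm 5.556 m → moment R × 5.556 counterclockwise.
Balancing moments: R × 5.556 = 2257, giving R = 406 N.

R_B ≈ 406 N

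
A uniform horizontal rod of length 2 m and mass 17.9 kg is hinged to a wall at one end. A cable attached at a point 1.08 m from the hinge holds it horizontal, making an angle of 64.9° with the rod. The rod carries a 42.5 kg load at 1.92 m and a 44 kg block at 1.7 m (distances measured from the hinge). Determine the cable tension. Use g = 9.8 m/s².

T ≈ 1750 N

Take moments about the hinge.
Beam weight: 17.9 × 9.8 = 175.4 N down at 1 m → arm 1 m, τ = 175.4 × 1 = 175.4 N·m clockwise.
Load: 42.5 × 9.8 = 416.5 N down at 1.92 m → arm 1.92 m, τ = 416.5 × 1.92 = 799.7 N·m clockwise.
Block: 44 × 9.8 = 431.2 N down at 1.7 m → arm 1.7 m, τ = 431.2 × 1.7 = 733 N·m clockwise.
Total clockwise load moment = 1708 N·m.
The cable tension T acts at 1.08 m; only its component perpendicular to the rod, T sinθ, produces torque. sin 64.9° = 0.9056.
For rotational equilibrium, T × 1.08 × 0.9056 = 1708, so T = 1708 / 0.978 = 1750 N.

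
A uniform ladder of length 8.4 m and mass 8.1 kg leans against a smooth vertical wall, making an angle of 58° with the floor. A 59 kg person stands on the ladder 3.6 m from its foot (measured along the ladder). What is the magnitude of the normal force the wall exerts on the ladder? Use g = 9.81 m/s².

N_wall ≈ 180 N

About the foot of the ladder:
Ladder weight 8.1×9.81 = 79.46 N acts at 4.2 m along the ladder; its horizontal arm is 4.2·cos58° = 2.226 m → τ = 176.9 N·m clockwise.
Person: 59×9.81 = 578.8 N at 3.6 m → arm 1.908 m → τ = 1104 N·m clockwise.
Wall normal N acts horizontally at the top; its moment arm is the height L sinθ = 8.4·sin58° = 7.124 m, counterclockwise.
Setting net torque to zero: N × 7.124 = 1281 → N = 180 N.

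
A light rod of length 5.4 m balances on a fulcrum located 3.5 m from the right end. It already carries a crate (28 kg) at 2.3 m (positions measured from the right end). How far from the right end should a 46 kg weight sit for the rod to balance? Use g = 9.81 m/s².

x ≈ 4.23 m from the right end

Sum moments about the fulcrum (at 3.5 m from the right end) (the support reaction has zero arm there).
Crate: 28 × 9.81 = 274.7 N down at 2.3 m → arm 1.2 m, τ = 274.7 × 1.2 = 329.6 N·m clockwise.
Net moment of existing loads = 329.6 N·m clockwise.
The weight weighs 46 × 9.81 = 451.3 N and must supply an equal counterclockwise moment, so its lever arm about the fulcrum is 329.6 / 451.3 = 0.73 m.
That puts it at 3.5 + 0.73 = 4.23 m from the right end.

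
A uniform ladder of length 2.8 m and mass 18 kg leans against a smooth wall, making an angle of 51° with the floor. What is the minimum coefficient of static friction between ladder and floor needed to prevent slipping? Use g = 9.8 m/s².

μ_min ≈ 0.405

Sum moments about the foot of the ladder (the floor normal and friction both act there and drop out).
Ladder weight 18×9.8 = 176.4 N acts at 1.4 m along the ladder; its horizontal arm is 1.4·cos51° = 0.881 m → τ = 155.4 N·m clockwise.
Wall normal N acts horizontally at the top; its moment arm is the height L sinθ = 2.8·sin51° = 2.176 m, counterclockwise.
Balancing moments: N × 2.176 = 155.4, giving N = 71.42 N.
ΣFx = 0 ⇒ f = N_wall = 71.42 N. ΣFy = 0 ⇒ N_floor = 176.4 N.
μ_min = f / N_floor = 71.42 / 176.4 = 0.405.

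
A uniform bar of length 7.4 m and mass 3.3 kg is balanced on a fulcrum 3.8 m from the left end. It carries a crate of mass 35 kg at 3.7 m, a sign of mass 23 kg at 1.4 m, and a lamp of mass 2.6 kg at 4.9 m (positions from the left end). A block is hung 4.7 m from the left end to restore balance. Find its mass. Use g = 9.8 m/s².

About the fulcrum (at 3.8 m from the left end):
Beam weight: 3.3 × 9.8 = 32.34 N down at 3.7 m → arm 0.1 m, τ = 32.34 × 0.1 = 3.234 N·m counterclockwise.
Crate: 35 × 9.8 = 343 N down at 3.7 m → arm 0.1 m, τ = 343 × 0.1 = 34.3 N·m counterclockwise.
Sign: 23 × 9.8 = 225.4 N down at 1.4 m → arm 2.4 m, τ = 225.4 × 2.4 = 541 N·m counterclockwise.
Lamp: 2.6 × 9.8 = 25.48 N down at 4.9 m → arm 1.1 m, τ = 25.48 × 1.1 = 28.03 N·m clockwise.
Net moment of known loads = 550.5 N·m counterclockwise.
An unknown mass m at 4.7 m has arm 0.9 m; its moment is m·g·0.9 clockwise.
Στ = 0 ⇒ m × 9.8 × 0.9 = 550.5 ⇒ m = 550.5 / (9.8 × 0.9) = 62.4 kg.

m ≈ 62.4 kg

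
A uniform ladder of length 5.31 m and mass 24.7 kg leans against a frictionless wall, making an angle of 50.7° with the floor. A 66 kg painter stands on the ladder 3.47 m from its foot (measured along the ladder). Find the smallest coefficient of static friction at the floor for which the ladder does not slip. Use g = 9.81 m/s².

μ_min ≈ 0.501

Taking torques about the foot of the ladder:
Ladder weight 24.7×9.81 = 242.3 N acts at 2.655 m along the ladder; its horizontal arm is 2.655·cos50.7° = 1.682 m → τ = 407.5 N·m clockwise.
Painter: 66×9.81 = 647.5 N at 3.47 m → arm 2.198 m → τ = 1423 N·m clockwise.
Wall normal N acts horizontally at the top; its moment arm is the height L sinθ = 5.31·sin50.7° = 4.109 m, counterclockwise.
Setting net torque to zero: N × 4.109 = 1830 → N = 445.4 N.
ΣFx = 0 ⇒ f = N_wall = 445.4 N. ΣFy = 0 ⇒ N_floor = 889.8 N.
μ_min = f / N_floor = 445.4 / 889.8 = 0.501.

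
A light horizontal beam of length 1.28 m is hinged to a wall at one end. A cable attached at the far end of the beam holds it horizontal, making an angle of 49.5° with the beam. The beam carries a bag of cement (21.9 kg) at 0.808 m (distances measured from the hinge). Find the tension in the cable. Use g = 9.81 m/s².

Take moments about the hinge.
Bag of cement: 21.9 × 9.81 = 214.8 N down at 0.808 m → arm 0.808 m, τ = 214.8 × 0.808 = 173.6 N·m clockwise.
Total clockwise load moment = 173.6 N·m.
The cable tension T acts at 1.28 m; only its component perpendicular to the beam, T sinθ, produces torque. sin 49.5° = 0.7604.
Στ = 0 ⇒ T × 1.28 × 0.7604 = 173.6 ⇒ T = 173.6 / 0.9733 = 178 N.

T ≈ 178 N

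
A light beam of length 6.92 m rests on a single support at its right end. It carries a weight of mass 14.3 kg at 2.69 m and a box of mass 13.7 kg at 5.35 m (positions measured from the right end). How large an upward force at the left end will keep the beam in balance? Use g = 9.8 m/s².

F ≈ 158 N

Taking torques about the right end:
Weight: 14.3 × 9.8 = 140.1 N down at 2.69 m → arm 2.69 m, τ = 140.1 × 2.69 = 376.9 N·m counterclockwise.
Box: 13.7 × 9.8 = 134.3 N down at 5.35 m → arm 5.35 m, τ = 134.3 × 5.35 = 718.5 N·m counterclockwise.
Net moment of the loads = 1095 N·m counterclockwise.
The upward force F acts at the left end, arm 6.92 m, giving F × 6.92 clockwise.
For rotational equilibrium, F × 6.92 = 1095, so F = 1095 / 6.92 = 158 N.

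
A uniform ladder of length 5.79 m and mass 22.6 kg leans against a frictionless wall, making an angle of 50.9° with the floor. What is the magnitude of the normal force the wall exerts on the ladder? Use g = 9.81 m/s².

N_wall ≈ 90.1 N

About the foot of the ladder:
Ladder weight 22.6×9.81 = 221.7 N acts at 2.895 m along the ladder; its horizontal arm is 2.895·cos50.9° = 1.826 m → τ = 404.8 N·m clockwise.
Wall normal N acts horizontally at the top; its moment arm is the height L sinθ = 5.79·sin50.9° = 4.493 m, counterclockwise.
Balancing moments: N × 4.493 = 404.8, giving N = 90.1 N.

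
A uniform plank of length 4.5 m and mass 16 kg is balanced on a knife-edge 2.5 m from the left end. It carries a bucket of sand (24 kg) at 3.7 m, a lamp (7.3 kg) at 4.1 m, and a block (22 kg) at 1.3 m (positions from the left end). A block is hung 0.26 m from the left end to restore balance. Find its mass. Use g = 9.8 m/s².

Sum moments about the knife-edge (at 2.5 m from the left end) (the support reaction has zero arm there).
Beam weight: 16 × 9.8 = 156.8 N down at 2.25 m → arm 0.25 m, τ = 156.8 × 0.25 = 39.2 N·m counterclockwise.
Bucket of sand: 24 × 9.8 = 235.2 N down at 3.7 m → arm 1.2 m, τ = 235.2 × 1.2 = 282.2 N·m clockwise.
Lamp: 7.3 × 9.8 = 71.54 N down at 4.1 m → arm 1.6 m, τ = 71.54 × 1.6 = 114.5 N·m clockwise.
Block: 22 × 9.8 = 215.6 N down at 1.3 m → arm 1.2 m, τ = 215.6 × 1.2 = 258.7 N·m counterclockwise.
Net moment of known loads = 98.8 N·m clockwise.
An unknown mass m at 0.26 m has arm 2.24 m; its moment is m·g·2.24 counterclockwise.
Στ = 0 ⇒ m × 9.8 × 2.24 = 98.8 ⇒ m = 98.8 / (9.8 × 2.24) = 4.5 kg.

m ≈ 4.5 kg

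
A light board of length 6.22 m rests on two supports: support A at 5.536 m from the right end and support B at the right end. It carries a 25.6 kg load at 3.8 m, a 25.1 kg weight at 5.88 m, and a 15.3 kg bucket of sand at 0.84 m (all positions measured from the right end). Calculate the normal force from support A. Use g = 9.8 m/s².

Taking torques about support B:
Load: 25.6 × 9.8 = 250.9 N down at 3.8 m → arm 3.8 m, τ = 250.9 × 3.8 = 953.4 N·m counterclockwise.
Weight: 25.1 × 9.8 = 246 N down at 5.88 m → arm 5.88 m, τ = 246 × 5.88 = 1446 N·m counterclockwise.
Bucket of sand: 15.3 × 9.8 = 149.9 N down at 0.84 m → arm 0.84 m, τ = 149.9 × 0.84 = 125.9 N·m counterclockwise.
Net load moment about support B = 2525 N·m counterclockwise.
Reaction R at support A is upward at 5.536 m, arm 5.536 m → moment R × 5.536 clockwise.
Στ = 0 ⇒ R × 5.536 = 2525 ⇒ R = 456 N.

R_A ≈ 456 N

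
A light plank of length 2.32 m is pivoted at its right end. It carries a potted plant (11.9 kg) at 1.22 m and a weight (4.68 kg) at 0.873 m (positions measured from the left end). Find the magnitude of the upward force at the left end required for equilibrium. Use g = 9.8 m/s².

Choose the right end as the axis so the unknown pivot reaction has zero arm there.
Potted plant: 11.9 × 9.8 = 116.6 N down at 1.22 m → arm 1.1 m, τ = 116.6 × 1.1 = 128.3 N·m counterclockwise.
Weight: 4.68 × 9.8 = 45.86 N down at 0.873 m → arm 1.447 m, τ = 45.86 × 1.447 = 66.36 N·m counterclockwise.
Net moment of the loads = 194.7 N·m counterclockwise.
The upward force F acts at the left end, arm 2.32 m, giving F × 2.32 clockwise.
Setting net torque to zero: F × 2.32 = 194.7 → F = 194.7 / 2.32 = 83.9 N.

F ≈ 83.9 N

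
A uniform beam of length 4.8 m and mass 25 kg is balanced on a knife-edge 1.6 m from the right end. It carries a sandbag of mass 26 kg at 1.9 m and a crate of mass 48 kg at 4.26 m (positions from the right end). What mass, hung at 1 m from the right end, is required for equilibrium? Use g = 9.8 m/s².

Take moments about the knife-edge (at 1.6 m from the right end).
Beam weight: 25 × 9.8 = 245 N down at 2.4 m → arm 0.8 m, τ = 245 × 0.8 = 196 N·m counterclockwise.
Sandbag: 26 × 9.8 = 254.8 N down at 1.9 m → arm 0.3 m, τ = 254.8 × 0.3 = 76.44 N·m counterclockwise.
Crate: 48 × 9.8 = 470.4 N down at 4.26 m → arm 2.66 m, τ = 470.4 × 2.66 = 1251 N·m counterclockwise.
Net moment of known loads = 1523 N·m counterclockwise.
An unknown mass m at 1 m has arm 0.6 m; its moment is m·g·0.6 clockwise.
For rotational equilibrium, m × 9.8 × 0.6 = 1523, so m = 1523 / (9.8 × 0.6) = 259 kg.

m ≈ 259 kg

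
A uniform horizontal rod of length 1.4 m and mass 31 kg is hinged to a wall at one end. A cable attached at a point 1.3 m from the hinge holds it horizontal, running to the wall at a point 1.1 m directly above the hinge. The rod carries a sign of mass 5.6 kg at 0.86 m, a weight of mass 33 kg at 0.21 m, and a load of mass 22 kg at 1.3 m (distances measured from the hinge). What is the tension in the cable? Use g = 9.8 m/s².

T ≈ 724 N

Take moments about the hinge.
Beam weight: 31 × 9.8 = 303.8 N down at 0.7 m → arm 0.7 m, τ = 303.8 × 0.7 = 212.7 N·m clockwise.
Sign: 5.6 × 9.8 = 54.88 N down at 0.86 m → arm 0.86 m, τ = 54.88 × 0.86 = 47.2 N·m clockwise.
Weight: 33 × 9.8 = 323.4 N down at 0.21 m → arm 0.21 m, τ = 323.4 × 0.21 = 67.91 N·m clockwise.
Load: 22 × 9.8 = 215.6 N down at 1.3 m → arm 1.3 m, τ = 215.6 × 1.3 = 280.3 N·m clockwise.
Total clockwise load moment = 608.1 N·m.
The cable tension T acts at 1.3 m; only its component perpendicular to the rod, T sinθ, produces torque. sinθ = h/√(h²+d²) = 1.1/√(1.1²+1.3²) = 0.6459.
For rotational equilibrium, T × 1.3 × 0.6459 = 608.1, so T = 608.1 / 0.8397 = 724 N.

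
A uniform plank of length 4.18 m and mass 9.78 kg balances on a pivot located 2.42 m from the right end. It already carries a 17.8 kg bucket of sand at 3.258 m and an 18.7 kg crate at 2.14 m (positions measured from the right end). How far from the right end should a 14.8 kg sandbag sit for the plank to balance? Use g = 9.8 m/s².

About the pivot (at 2.42 m from the right end):
Beam weight: 9.78 × 9.8 = 95.84 N down at 2.09 m → arm 0.33 m, τ = 95.84 × 0.33 = 31.63 N·m clockwise.
Bucket of sand: 17.8 × 9.8 = 174.4 N down at 3.258 m → arm 0.838 m, τ = 174.4 × 0.838 = 146.1 N·m counterclockwise.
Crate: 18.7 × 9.8 = 183.3 N down at 2.14 m → arm 0.28 m, τ = 183.3 × 0.28 = 51.32 N·m clockwise.
Net moment of existing loads = 63.15 N·m counterclockwise.
The sandbag weighs 14.8 × 9.8 = 145 N and must supply an equal clockwise moment, so its lever arm about the pivot is 63.15 / 145 = 0.436 m.
That puts it at 2.42 − 0.436 = 1.98 m from the right end.

x ≈ 1.98 m from the right end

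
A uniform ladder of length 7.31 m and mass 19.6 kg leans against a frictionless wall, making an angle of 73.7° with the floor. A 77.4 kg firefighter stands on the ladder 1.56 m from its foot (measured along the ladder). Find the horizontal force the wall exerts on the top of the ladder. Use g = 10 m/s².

N_wall ≈ 77 N

Take moments about the foot of the ladder.
Ladder weight 19.6×10 = 196 N acts at 3.655 m along the ladder; its horizontal arm is 3.655·cos73.7° = 1.026 m → τ = 201.1 N·m clockwise.
Firefighter: 77.4×10 = 774 N at 1.56 m → arm 0.4378 m → τ = 338.9 N·m clockwise.
Wall normal N acts horizontally at the top; its moment arm is the height L sinθ = 7.31·sin73.7° = 7.016 m, counterclockwise.
For rotational equilibrium, N × 7.016 = 540, so N = 77 N.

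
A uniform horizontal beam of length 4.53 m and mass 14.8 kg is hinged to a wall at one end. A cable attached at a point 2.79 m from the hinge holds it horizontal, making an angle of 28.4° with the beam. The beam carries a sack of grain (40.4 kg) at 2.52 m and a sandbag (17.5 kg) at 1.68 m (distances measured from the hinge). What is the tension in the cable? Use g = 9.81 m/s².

T ≈ 1220 N

Take moments about the hinge.
Beam weight: 14.8 × 9.81 = 145.2 N down at 2.265 m → arm 2.265 m, τ = 145.2 × 2.265 = 328.9 N·m clockwise.
Sack of grain: 40.4 × 9.81 = 396.3 N down at 2.52 m → arm 2.52 m, τ = 396.3 × 2.52 = 998.7 N·m clockwise.
Sandbag: 17.5 × 9.81 = 171.7 N down at 1.68 m → arm 1.68 m, τ = 171.7 × 1.68 = 288.5 N·m clockwise.
Total clockwise load moment = 1616 N·m.
The cable tension T acts at 2.79 m; only its component perpendicular to the beam, T sinθ, produces torque. sin 28.4° = 0.4756.
Balancing moments: T × 2.79 × 0.4756 = 1616, giving T = 1616 / 1.327 = 1220 N.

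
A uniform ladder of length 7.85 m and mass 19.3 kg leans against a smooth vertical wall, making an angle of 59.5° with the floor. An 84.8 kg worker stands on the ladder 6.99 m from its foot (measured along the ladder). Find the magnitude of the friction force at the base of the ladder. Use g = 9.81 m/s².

Choose the foot of the ladder as the axis so the floor normal and friction both act there and drop out.
Ladder weight 19.3×9.81 = 189.3 N acts at 3.925 m along the ladder; its horizontal arm is 3.925·cos59.5° = 1.992 m → τ = 377.1 N·m clockwise.
Worker: 84.8×9.81 = 831.9 N at 6.99 m → arm 3.548 m → τ = 2952 N·m clockwise.
Wall normal N acts horizontally at the top; its moment arm is the height L sinθ = 7.85·sin59.5° = 6.764 m, counterclockwise.
Balancing moments: N × 6.764 = 3329, giving N = 492 N.
ΣFx = 0: friction at the foot balances the wall's push, so f = N_wall = 492 N.

f ≈ 492 N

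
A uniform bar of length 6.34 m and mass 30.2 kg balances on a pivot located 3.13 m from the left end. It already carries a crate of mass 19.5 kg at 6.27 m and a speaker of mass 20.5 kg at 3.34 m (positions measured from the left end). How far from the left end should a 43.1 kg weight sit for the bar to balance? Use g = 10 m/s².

Choose the pivot (at 3.13 m from the left end) as the axis so the support reaction has zero arm there.
Beam weight: 30.2 × 10 = 302 N down at 3.17 m → arm 0.04 m, τ = 302 × 0.04 = 12.08 N·m clockwise.
Crate: 19.5 × 10 = 195 N down at 6.27 m → arm 3.14 m, τ = 195 × 3.14 = 612.3 N·m clockwise.
Speaker: 20.5 × 10 = 205 N down at 3.34 m → arm 0.21 m, τ = 205 × 0.21 = 43.05 N·m clockwise.
Net moment of existing loads = 667.4 N·m clockwise.
The weight weighs 43.1 × 10 = 431 N and must supply an equal counterclockwise moment, so its lever arm about the pivot is 667.4 / 431 = 1.55 m.
That puts it at 3.13 − 1.55 = 1.58 m from the left end.

x ≈ 1.58 m from the left end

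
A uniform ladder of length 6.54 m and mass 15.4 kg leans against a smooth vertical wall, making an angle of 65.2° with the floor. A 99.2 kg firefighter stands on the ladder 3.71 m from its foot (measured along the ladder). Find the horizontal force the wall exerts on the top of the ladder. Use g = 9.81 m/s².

N_wall ≈ 290 N

Take moments about the foot of the ladder.
Ladder weight 15.4×9.81 = 151.1 N acts at 3.27 m along the ladder; its horizontal arm is 3.27·cos65.2° = 1.372 m → τ = 207.3 N·m clockwise.
Firefighter: 99.2×9.81 = 973.2 N at 3.71 m → arm 1.556 m → τ = 1514 N·m clockwise.
Wall normal N acts horizontally at the top; its moment arm is the height L sinθ = 6.54·sin65.2° = 5.937 m, counterclockwise.
Στ = 0 ⇒ N × 5.937 = 1721 ⇒ N = 290 N.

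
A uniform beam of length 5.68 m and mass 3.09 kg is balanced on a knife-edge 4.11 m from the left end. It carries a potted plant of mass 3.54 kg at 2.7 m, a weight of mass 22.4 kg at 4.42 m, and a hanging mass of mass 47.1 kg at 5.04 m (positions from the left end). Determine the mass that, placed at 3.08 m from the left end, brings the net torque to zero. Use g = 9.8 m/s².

m ≈ 40.6 kg

Taking torques about the knife-edge (at 4.11 m from the left end):
Beam weight: 3.09 × 9.8 = 30.28 N down at 2.84 m → arm 1.27 m, τ = 30.28 × 1.27 = 38.46 N·m counterclockwise.
Potted plant: 3.54 × 9.8 = 34.69 N down at 2.7 m → arm 1.41 m, τ = 34.69 × 1.41 = 48.91 N·m counterclockwise.
Weight: 22.4 × 9.8 = 219.5 N down at 4.42 m → arm 0.31 m, τ = 219.5 × 0.31 = 68.05 N·m clockwise.
Hanging mass: 47.1 × 9.8 = 461.6 N down at 5.04 m → arm 0.93 m, τ = 461.6 × 0.93 = 429.3 N·m clockwise.
Net moment of known loads = 410 N·m clockwise.
An unknown mass m at 3.08 m has arm 1.03 m; its moment is m·g·1.03 counterclockwise.
Balancing moments: m × 9.8 × 1.03 = 410, giving m = 410 / (9.8 × 1.03) = 40.6 kg.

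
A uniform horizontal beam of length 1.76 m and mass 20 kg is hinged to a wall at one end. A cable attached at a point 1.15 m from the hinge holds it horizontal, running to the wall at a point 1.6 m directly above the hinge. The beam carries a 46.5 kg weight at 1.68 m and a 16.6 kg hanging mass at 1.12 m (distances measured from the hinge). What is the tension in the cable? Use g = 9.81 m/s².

T ≈ 1200 N

About the hinge:
Beam weight: 20 × 9.81 = 196.2 N down at 0.88 m → arm 0.88 m, τ = 196.2 × 0.88 = 172.7 N·m clockwise.
Weight: 46.5 × 9.81 = 456.2 N down at 1.68 m → arm 1.68 m, τ = 456.2 × 1.68 = 766.4 N·m clockwise.
Hanging mass: 16.6 × 9.81 = 162.8 N down at 1.12 m → arm 1.12 m, τ = 162.8 × 1.12 = 182.3 N·m clockwise.
Total clockwise load moment = 1121 N·m.
The cable tension T acts at 1.15 m; only its component perpendicular to the beam, T sinθ, produces torque. sinθ = h/√(h²+d²) = 1.6/√(1.6²+1.15²) = 0.812.
Balancing moments: T × 1.15 × 0.812 = 1121, giving T = 1121 / 0.9338 = 1200 N.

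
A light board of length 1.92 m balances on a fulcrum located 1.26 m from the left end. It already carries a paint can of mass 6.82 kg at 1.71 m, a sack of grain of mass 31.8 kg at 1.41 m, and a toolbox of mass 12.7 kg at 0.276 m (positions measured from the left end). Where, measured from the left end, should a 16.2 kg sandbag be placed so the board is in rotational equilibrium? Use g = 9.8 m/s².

x ≈ 1.55 m from the left end

Choose the fulcrum (at 1.26 m from the left end) as the axis so the support reaction has zero arm there.
Paint can: 6.82 × 9.8 = 66.84 N down at 1.71 m → arm 0.45 m, τ = 66.84 × 0.45 = 30.08 N·m clockwise.
Sack of grain: 31.8 × 9.8 = 311.6 N down at 1.41 m → arm 0.15 m, τ = 311.6 × 0.15 = 46.74 N·m clockwise.
Toolbox: 12.7 × 9.8 = 124.5 N down at 0.276 m → arm 0.984 m, τ = 124.5 × 0.984 = 122.5 N·m counterclockwise.
Net moment of existing loads = 45.68 N·m counterclockwise.
The sandbag weighs 16.2 × 9.8 = 158.8 N and must supply an equal clockwise moment, so its lever arm about the fulcrum is 45.68 / 158.8 = 0.288 m.
That puts it at 1.26 + 0.288 = 1.55 m from the left end.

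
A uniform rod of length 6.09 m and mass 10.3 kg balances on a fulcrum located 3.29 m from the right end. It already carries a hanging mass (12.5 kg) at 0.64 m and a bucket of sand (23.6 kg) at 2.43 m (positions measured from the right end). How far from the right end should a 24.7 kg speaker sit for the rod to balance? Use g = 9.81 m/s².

x ≈ 5.55 m from the right end

About the fulcrum (at 3.29 m from the right end):
Beam weight: 10.3 × 9.81 = 101 N down at 3.045 m → arm 0.245 m, τ = 101 × 0.245 = 24.75 N·m clockwise.
Hanging mass: 12.5 × 9.81 = 122.6 N down at 0.64 m → arm 2.65 m, τ = 122.6 × 2.65 = 324.9 N·m clockwise.
Bucket of sand: 23.6 × 9.81 = 231.5 N down at 2.43 m → arm 0.86 m, τ = 231.5 × 0.86 = 199.1 N·m clockwise.
Net moment of existing loads = 548.8 N·m clockwise.
The speaker weighs 24.7 × 9.81 = 242.3 N and must supply an equal counterclockwise moment, so its lever arm about the fulcrum is 548.8 / 242.3 = 2.26 m.
That puts it at 3.29 + 2.26 = 5.55 m from the right end.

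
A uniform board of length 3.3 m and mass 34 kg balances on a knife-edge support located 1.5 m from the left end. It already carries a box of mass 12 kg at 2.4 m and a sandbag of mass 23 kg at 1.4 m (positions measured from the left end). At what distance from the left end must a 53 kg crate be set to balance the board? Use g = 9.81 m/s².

About the knife-edge support (at 1.5 m from the left end):
Beam weight: 34 × 9.81 = 333.5 N down at 1.65 m → arm 0.15 m, τ = 333.5 × 0.15 = 50.02 N·m clockwise.
Box: 12 × 9.81 = 117.7 N down at 2.4 m → arm 0.9 m, τ = 117.7 × 0.9 = 105.9 N·m clockwise.
Sandbag: 23 × 9.81 = 225.6 N down at 1.4 m → arm 0.1 m, τ = 225.6 × 0.1 = 22.56 N·m counterclockwise.
Net moment of existing loads = 133.4 N·m clockwise.
The crate weighs 53 × 9.81 = 519.9 N and must supply an equal counterclockwise moment, so its lever arm about the knife-edge support is 133.4 / 519.9 = 0.257 m.
That puts it at 1.5 − 0.257 = 1.24 m from the left end.

x ≈ 1.24 m from the left end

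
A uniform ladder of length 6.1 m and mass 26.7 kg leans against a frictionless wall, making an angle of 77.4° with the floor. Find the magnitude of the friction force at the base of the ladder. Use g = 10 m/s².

f ≈ 29.8 N

About the foot of the ladder:
Ladder weight 26.7×10 = 267 N acts at 3.05 m along the ladder; its horizontal arm is 3.05·cos77.4° = 0.6653 m → τ = 177.6 N·m clockwise.
Wall normal N acts horizontally at the top; its moment arm is the height L sinθ = 6.1·sin77.4° = 5.953 m, counterclockwise.
For rotational equilibrium, N × 5.953 = 177.6, so N = 29.8 N.
ΣFx = 0: friction at the foot balances the wall's push, so f = N_wall = 29.8 N.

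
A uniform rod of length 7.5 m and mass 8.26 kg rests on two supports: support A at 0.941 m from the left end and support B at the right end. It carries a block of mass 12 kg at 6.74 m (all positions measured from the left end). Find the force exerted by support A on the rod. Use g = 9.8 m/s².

R_A ≈ 59.9 N

About support B:
Beam weight: 8.26 × 9.8 = 80.95 N down at 3.75 m → arm 3.75 m, τ = 80.95 × 3.75 = 303.6 N·m counterclockwise.
Block: 12 × 9.8 = 117.6 N down at 6.74 m → arm 0.76 m, τ = 117.6 × 0.76 = 89.38 N·m counterclockwise.
Net load moment about support B = 393 N·m counterclockwise.
Reaction R at support A is upward at 0.941 m, arm 6.559 m → moment R × 6.559 clockwise.
Balancing moments: R × 6.559 = 393, giving R = 59.9 N.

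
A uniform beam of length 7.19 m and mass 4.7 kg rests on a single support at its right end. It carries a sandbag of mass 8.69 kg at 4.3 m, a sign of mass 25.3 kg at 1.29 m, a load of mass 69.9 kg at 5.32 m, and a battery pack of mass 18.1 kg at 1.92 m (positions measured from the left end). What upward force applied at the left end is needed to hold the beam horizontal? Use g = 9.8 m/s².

About the right end:
Beam weight: 4.7 × 9.8 = 46.06 N down at 3.595 m → arm 3.595 m, τ = 46.06 × 3.595 = 165.6 N·m counterclockwise.
Sandbag: 8.69 × 9.8 = 85.16 N down at 4.3 m → arm 2.89 m, τ = 85.16 × 2.89 = 246.1 N·m counterclockwise.
Sign: 25.3 × 9.8 = 247.9 N down at 1.29 m → arm 5.9 m, τ = 247.9 × 5.9 = 1463 N·m counterclockwise.
Load: 69.9 × 9.8 = 685 N down at 5.32 m → arm 1.87 m, τ = 685 × 1.87 = 1281 N·m counterclockwise.
Battery pack: 18.1 × 9.8 = 177.4 N down at 1.92 m → arm 5.27 m, τ = 177.4 × 5.27 = 934.9 N·m counterclockwise.
Net moment of the loads = 4091 N·m counterclockwise.
The upward force F acts at the left end, arm 7.19 m, giving F × 7.19 clockwise.
Setting net torque to zero: F × 7.19 = 4091 → F = 4091 / 7.19 = 569 N.

F ≈ 569 N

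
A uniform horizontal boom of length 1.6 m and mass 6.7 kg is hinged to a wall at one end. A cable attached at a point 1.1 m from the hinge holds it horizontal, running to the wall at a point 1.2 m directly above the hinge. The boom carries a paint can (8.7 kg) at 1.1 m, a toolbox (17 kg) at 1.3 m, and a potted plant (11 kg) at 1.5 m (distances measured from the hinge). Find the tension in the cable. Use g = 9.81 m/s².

T ≈ 648 N

Sum moments about the hinge (the unknown hinge reaction has zero arm there).
Beam weight: 6.7 × 9.81 = 65.73 N down at 0.8 m → arm 0.8 m, τ = 65.73 × 0.8 = 52.58 N·m clockwise.
Paint can: 8.7 × 9.81 = 85.35 N down at 1.1 m → arm 1.1 m, τ = 85.35 × 1.1 = 93.89 N·m clockwise.
Toolbox: 17 × 9.81 = 166.8 N down at 1.3 m → arm 1.3 m, τ = 166.8 × 1.3 = 216.8 N·m clockwise.
Potted plant: 11 × 9.81 = 107.9 N down at 1.5 m → arm 1.5 m, τ = 107.9 × 1.5 = 161.9 N·m clockwise.
Total clockwise load moment = 525.2 N·m.
The cable tension T acts at 1.1 m; only its component perpendicular to the boom, T sinθ, produces torque. sinθ = h/√(h²+d²) = 1.2/√(1.2²+1.1²) = 0.7372.
Setting net torque to zero: T × 1.1 × 0.7372 = 525.2 → T = 525.2 / 0.8109 = 648 N.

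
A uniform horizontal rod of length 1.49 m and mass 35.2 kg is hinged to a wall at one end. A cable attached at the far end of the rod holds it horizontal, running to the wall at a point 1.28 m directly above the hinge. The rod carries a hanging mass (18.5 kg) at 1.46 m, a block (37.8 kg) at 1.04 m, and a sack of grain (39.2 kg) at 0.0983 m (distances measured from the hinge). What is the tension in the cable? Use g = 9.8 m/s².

Sum moments about the hinge (the unknown hinge reaction has zero arm there).
Beam weight: 35.2 × 9.8 = 345 N down at 0.745 m → arm 0.745 m, τ = 345 × 0.745 = 257 N·m clockwise.
Hanging mass: 18.5 × 9.8 = 181.3 N down at 1.46 m → arm 1.46 m, τ = 181.3 × 1.46 = 264.7 N·m clockwise.
Block: 37.8 × 9.8 = 370.4 N down at 1.04 m → arm 1.04 m, τ = 370.4 × 1.04 = 385.2 N·m clockwise.
Sack of grain: 39.2 × 9.8 = 384.2 N down at 0.0983 m → arm 0.0983 m, τ = 384.2 × 0.0983 = 37.77 N·m clockwise.
Total clockwise load moment = 944.7 N·m.
The cable tension T acts at 1.49 m; only its component perpendicular to the rod, T sinθ, produces torque. sinθ = h/√(h²+d²) = 1.28/√(1.28²+1.49²) = 0.6516.
For rotational equilibrium, T × 1.49 × 0.6516 = 944.7, so T = 944.7 / 0.9709 = 973 N.

T ≈ 973 N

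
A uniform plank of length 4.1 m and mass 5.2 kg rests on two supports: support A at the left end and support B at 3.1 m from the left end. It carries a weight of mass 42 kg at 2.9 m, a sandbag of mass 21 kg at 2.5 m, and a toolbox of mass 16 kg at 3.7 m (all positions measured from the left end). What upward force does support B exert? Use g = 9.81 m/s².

R_B ≈ 773 N

Choose support A as the axis so its reaction then has zero moment arm.
Beam weight: 5.2 × 9.81 = 51.01 N down at 2.05 m → arm 2.05 m, τ = 51.01 × 2.05 = 104.6 N·m clockwise.
Weight: 42 × 9.81 = 412 N down at 2.9 m → arm 2.9 m, τ = 412 × 2.9 = 1195 N·m clockwise.
Sandbag: 21 × 9.81 = 206 N down at 2.5 m → arm 2.5 m, τ = 206 × 2.5 = 515 N·m clockwise.
Toolbox: 16 × 9.81 = 157 N down at 3.7 m → arm 3.7 m, τ = 157 × 3.7 = 580.9 N·m clockwise.
Net load moment about support A = 2396 N·m clockwise.
Reaction R at support B is upward at 3.1 m, arm 3.1 m → moment R × 3.1 counterclockwise.
Setting net torque to zero: R × 3.1 = 2396 → R = 773 N.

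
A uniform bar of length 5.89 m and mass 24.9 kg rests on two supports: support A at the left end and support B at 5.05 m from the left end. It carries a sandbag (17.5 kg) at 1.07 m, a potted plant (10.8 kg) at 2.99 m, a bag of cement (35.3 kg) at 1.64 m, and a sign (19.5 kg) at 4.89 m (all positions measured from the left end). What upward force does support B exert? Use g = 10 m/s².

R_B ≈ 550 N

Take moments about support A.
Beam weight: 24.9 × 10 = 249 N down at 2.945 m → arm 2.945 m, τ = 249 × 2.945 = 733.3 N·m clockwise.
Sandbag: 17.5 × 10 = 175 N down at 1.07 m → arm 1.07 m, τ = 175 × 1.07 = 187.2 N·m clockwise.
Potted plant: 10.8 × 10 = 108 N down at 2.99 m → arm 2.99 m, τ = 108 × 2.99 = 322.9 N·m clockwise.
Bag of cement: 35.3 × 10 = 353 N down at 1.64 m → arm 1.64 m, τ = 353 × 1.64 = 578.9 N·m clockwise.
Sign: 19.5 × 10 = 195 N down at 4.89 m → arm 4.89 m, τ = 195 × 4.89 = 953.5 N·m clockwise.
Net load moment about support A = 2776 N·m clockwise.
Reaction R at support B is upward at 5.05 m, arm 5.05 m → moment R × 5.05 counterclockwise.
Balancing moments: R × 5.05 = 2776, giving R = 550 N.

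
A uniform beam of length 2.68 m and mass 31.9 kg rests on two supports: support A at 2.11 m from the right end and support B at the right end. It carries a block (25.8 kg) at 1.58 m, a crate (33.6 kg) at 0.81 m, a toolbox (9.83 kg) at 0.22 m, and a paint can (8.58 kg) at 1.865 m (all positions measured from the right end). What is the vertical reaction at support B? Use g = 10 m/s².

R_B ≈ 486 N

Taking torques about support A:
Beam weight: 31.9 × 10 = 319 N down at 1.34 m → arm 0.77 m, τ = 319 × 0.77 = 245.6 N·m clockwise.
Block: 25.8 × 10 = 258 N down at 1.58 m → arm 0.53 m, τ = 258 × 0.53 = 136.7 N·m clockwise.
Crate: 33.6 × 10 = 336 N down at 0.81 m → arm 1.3 m, τ = 336 × 1.3 = 436.8 N·m clockwise.
Toolbox: 9.83 × 10 = 98.3 N down at 0.22 m → arm 1.89 m, τ = 98.3 × 1.89 = 185.8 N·m clockwise.
Paint can: 8.58 × 10 = 85.8 N down at 1.865 m → arm 0.245 m, τ = 85.8 × 0.245 = 21.02 N·m clockwise.
Net load moment about support A = 1026 N·m clockwise.
Reaction R at support B is upward at 0 m, arm 2.11 m → moment R × 2.11 counterclockwise.
For rotational equilibrium, R × 2.11 = 1026, so R = 486 N.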